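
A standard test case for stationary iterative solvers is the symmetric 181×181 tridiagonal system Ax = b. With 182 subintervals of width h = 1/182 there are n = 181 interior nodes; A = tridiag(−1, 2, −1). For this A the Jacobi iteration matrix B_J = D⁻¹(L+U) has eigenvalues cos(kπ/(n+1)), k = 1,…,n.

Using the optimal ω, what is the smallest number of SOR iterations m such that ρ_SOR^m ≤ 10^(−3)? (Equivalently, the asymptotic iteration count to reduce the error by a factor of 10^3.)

n=181: λ(B_J) = 1 − λ(A)/2 = cos(kπ/182); k=1 gives ρ_J = 0.9998510.
root = sin(π/182) = 0.0172606  (since 1−cos² = sin²).
ω* = 2 / (1 + 0.0172606) = 2 / 1.0172606 ≈ 1.9660645.
Hence ρ(B_{ω*}) = 1.9660645 − 1 = 0.9660645.
3·ln10 = 6.90776; −ln(0.9660645) = 0.0345247; m = ⌈6.90776/0.0345247⌉ = ⌈200.082⌉ = 201.

m = 201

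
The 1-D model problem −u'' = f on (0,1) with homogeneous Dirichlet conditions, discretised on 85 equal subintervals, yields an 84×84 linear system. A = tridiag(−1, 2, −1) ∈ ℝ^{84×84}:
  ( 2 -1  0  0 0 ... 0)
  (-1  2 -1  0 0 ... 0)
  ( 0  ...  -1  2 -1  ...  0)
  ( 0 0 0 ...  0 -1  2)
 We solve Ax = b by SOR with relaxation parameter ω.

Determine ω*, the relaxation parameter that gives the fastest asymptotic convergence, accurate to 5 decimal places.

ω* = 1.92873

With n=84, ρ(Jacobi) = cos(π/85) = 0.99932.
√(1−ρ_J²) simplifies to sin(π/85) = 0.036951.
[ω*] 2 ÷ (1 + 0.036951) = 2 ÷ 1.036951 = 1.92873.
Hence ρ(B_{ω*}) = 1.92873 − 1 = 0.92873.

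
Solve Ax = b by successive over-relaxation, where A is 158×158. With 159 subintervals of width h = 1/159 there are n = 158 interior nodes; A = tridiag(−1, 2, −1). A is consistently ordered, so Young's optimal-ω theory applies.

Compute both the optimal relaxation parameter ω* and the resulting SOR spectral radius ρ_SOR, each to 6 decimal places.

n=158: λ(B_J) = 1 − λ(A)/2 = cos(kπ/159); k=1 gives ρ_J = 0.999805.
√(1−ρ_J²) simplifies to sin(π/159) = 0.0197572.
ω* = 2 / (1 + 0.0197572) = 2 / 1.0197572 ≈ 1.961251.
ρ(B_{ω*}) = ω*−1 = 0.961251

ω* = 1.961251, ρ_SOR = 0.961251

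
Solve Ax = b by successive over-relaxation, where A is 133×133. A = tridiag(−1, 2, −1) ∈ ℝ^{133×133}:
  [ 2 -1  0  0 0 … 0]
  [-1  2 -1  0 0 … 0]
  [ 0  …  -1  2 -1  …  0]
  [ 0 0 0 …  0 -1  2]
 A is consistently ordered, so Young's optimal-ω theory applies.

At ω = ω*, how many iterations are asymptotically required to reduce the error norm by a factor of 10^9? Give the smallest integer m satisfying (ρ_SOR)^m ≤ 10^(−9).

m = 442

spectrum of D⁻¹(L+U) = {cos(kπ/134) : 1≤k≤133}; ρ_J = cos(π/134) = 0.9997252.
√(1 − cos²(π/134)) = sin(π/134) ≈ 0.0234426.
So ω* = 2/1.0234426 = 1.9541887 (Young).
ρ_SOR = ω* − 1 ≈ 0.9541887.
Need (0.9541887)^m ≤ 10^(−9): m ≥ 9·ln10/|ln 0.9541887| = 20.7233/0.0468938 = 441.920 ⇒ m = 442.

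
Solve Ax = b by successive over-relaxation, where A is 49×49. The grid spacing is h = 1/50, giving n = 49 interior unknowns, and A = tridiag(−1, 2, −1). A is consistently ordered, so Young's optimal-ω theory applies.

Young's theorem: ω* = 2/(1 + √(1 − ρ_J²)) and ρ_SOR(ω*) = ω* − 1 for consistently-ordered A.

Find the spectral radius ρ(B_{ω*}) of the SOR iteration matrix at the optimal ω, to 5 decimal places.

ρ_SOR = 0.88184

spectrum of D⁻¹(L+U) = {cos(kπ/50) : 1≤k≤49}; ρ_J = cos(π/50) = 0.99803.
√(1 − cos²(π/50)) = sin(π/50) ≈ 0.062791.
[ω*] 2 ÷ (1 + 0.062791) = 2 ÷ 1.062791 = 1.88184.
Hence ρ(B_{ω*}) = 1.88184 − 1 = 0.88184.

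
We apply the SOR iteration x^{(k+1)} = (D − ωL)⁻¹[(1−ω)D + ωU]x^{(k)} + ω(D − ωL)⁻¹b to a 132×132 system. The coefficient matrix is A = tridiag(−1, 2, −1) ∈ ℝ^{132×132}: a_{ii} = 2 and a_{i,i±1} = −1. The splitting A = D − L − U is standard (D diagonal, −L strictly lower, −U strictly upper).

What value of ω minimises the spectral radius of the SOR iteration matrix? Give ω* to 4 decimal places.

ω* = 1.9539

spectrum of D⁻¹(L+U) = {cos(kπ/133) : 1≤k≤132}; ρ_J = cos(π/133) = 0.9997.
√(1−ρ_J²) = |sin(π/133)| = 0.02362
Then 2/(1+√(1−ρ_J²)) = 2/(1+0.02362); ω* = 2/1.02362 = 1.9539.
ρ_SOR = ω* − 1 = 1.9539 − 1 = 0.9539.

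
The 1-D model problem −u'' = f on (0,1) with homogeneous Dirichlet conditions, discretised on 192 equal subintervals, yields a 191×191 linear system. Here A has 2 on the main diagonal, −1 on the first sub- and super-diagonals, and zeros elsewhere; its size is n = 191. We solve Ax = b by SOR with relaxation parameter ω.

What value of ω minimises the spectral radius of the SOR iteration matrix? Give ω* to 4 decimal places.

n=191: λ(B_J) = 1 − λ(A)/2 = cos(kπ/192); k=1 gives ρ_J = 0.9999.
√(1−ρ_J²) = |sin(π/192)| = 0.01636
ω* = 2/(1+0.01636) = 1.9678
ρ_SOR = ω* − 1 = 1.9678 − 1 = 0.9678.

ω* = 1.9678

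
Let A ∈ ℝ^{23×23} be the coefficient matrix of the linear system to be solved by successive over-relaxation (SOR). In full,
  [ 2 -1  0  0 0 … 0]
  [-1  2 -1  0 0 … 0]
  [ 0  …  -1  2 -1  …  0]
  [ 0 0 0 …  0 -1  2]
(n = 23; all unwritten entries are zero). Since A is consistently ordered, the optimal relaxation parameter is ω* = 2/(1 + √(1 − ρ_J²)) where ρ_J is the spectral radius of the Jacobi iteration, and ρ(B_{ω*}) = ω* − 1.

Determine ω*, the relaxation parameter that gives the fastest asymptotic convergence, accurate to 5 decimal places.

ω* = 1.76909

½·tridiag(1,0,1) at n=23: λ_k = cos(kπ/24); max |λ| at k=1 ⇒ ρ_J = cos(π/24) ≈ 0.99144.
1 − cos²(π/24) = sin²(π/24) ⇒ √(1−ρ_J²) = sin(π/24) = 0.130526.
So ω* = 2/1.130526 = 1.76909 (Young).
Hence ρ(B_{ω*}) = 1.76909 − 1 = 0.76909.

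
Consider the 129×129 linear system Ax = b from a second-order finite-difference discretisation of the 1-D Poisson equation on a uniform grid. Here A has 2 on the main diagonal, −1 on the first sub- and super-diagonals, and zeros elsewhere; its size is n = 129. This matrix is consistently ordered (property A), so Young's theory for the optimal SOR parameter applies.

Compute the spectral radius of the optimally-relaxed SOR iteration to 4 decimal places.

ρ_SOR = 0.9528

B_J for the 129×129 system has eigenvalues cos(kπ/130); ρ_J = cos(π/130) = 0.9997.
√(1 − cos²(π/130)) = sin(π/130) ≈ 0.02416.
Then 2/(1+√(1−ρ_J²)) = 2/(1+0.02416); ω* = 2/1.02416 = 1.9528.
ρ_SOR = ω* − 1 = 1.9528 − 1 = 0.9528.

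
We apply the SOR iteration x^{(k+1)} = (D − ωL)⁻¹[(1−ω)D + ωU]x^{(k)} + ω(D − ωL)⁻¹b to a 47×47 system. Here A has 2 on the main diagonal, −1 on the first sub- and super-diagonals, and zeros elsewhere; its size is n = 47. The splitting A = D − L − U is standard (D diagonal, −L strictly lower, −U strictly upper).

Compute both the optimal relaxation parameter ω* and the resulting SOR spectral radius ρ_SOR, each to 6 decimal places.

ω* = 1.877224, ρ_SOR = 0.877224

[ρ_J] n=47: ρ(B_J) = cos(π/(n+1)) = cos(π/48) = 0.997859.
root = sin(π/48) = 0.0654031  (since 1−cos² = sin²).
Then 2/(1+√(1−ρ_J²)) = 2/(1+0.0654031); ω* = 2/1.0654031 = 1.877224.
and ρ(B_{ω*}) = 1.877224 − 1 = 0.877224.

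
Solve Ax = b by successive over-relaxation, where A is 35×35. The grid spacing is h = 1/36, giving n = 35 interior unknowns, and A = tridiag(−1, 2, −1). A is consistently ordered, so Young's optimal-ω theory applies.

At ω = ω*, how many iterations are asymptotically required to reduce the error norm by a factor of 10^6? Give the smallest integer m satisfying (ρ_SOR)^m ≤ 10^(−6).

½·tridiag(1,0,1) at n=35: λ_k = cos(kπ/36); max |λ| at k=1 ⇒ ρ_J = cos(π/36) ≈ 0.9961947.
root = sin(π/36) = 0.0871557  (since 1−cos² = sin²).
So ω* = 2/1.0871557 = 1.8396629 (Young).
and ρ(B_{ω*}) = 1.8396629 − 1 = 0.8396629.
(0.8396629)^m ≤ 10^{−6}  ⇒  m·ln(0.8396629) ≤ −6·ln10  ⇒  m ≥ 79.056  ⇒  m = 80

m = 80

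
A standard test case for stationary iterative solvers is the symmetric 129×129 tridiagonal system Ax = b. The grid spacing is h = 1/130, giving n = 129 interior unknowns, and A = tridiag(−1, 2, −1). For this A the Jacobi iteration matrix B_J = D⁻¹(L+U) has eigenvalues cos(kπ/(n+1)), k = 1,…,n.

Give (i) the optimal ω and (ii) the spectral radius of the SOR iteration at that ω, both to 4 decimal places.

ω* = 1.9528, ρ_SOR = 0.9528

ρ_J = max_k |cos(kπ/130)| = cos(π/130) = 0.9997
√(1 − cos²(π/130)) = sin(π/130) ≈ 0.02416.
[ω*] 2 ÷ (1 + 0.02416) = 2 ÷ 1.02416 = 1.9528.
ρ_SOR = ω* − 1 ≈ 0.9528.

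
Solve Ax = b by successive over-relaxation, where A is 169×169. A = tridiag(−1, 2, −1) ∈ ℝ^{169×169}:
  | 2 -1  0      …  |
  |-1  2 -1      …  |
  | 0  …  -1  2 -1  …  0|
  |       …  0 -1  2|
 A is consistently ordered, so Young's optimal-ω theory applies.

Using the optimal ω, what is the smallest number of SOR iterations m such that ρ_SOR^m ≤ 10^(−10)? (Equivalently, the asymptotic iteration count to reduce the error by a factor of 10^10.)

spectrum of D⁻¹(L+U) = {cos(kπ/170) : 1≤k≤169}; ρ_J = cos(π/170) = 0.9998293.
√(1−ρ_J²) = |sin(π/170)| = 0.0184789
Then 2/(1+√(1−ρ_J²)) = 2/(1+0.0184789); ω* = 2/1.0184789 = 1.9637127.
and ρ(B_{ω*}) = 1.9637127 − 1 = 0.9637127.
m ≥ 10·ln10 / (−ln 0.9637127) = 622.960; smallest integer m = 623.

m = 623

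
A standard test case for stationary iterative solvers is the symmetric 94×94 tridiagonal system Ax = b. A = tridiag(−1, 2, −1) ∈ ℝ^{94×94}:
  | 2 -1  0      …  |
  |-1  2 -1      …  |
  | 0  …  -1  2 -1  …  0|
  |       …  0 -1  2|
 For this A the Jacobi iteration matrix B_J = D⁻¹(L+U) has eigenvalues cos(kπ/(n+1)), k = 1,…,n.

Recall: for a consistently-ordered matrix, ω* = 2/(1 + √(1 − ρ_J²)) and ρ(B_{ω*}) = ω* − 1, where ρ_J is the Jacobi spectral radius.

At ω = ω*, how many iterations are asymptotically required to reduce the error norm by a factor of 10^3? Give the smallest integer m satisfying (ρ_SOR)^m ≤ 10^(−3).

m = 105

½·tridiag(1,0,1) at n=94: λ_k = cos(kπ/95); max |λ| at k=1 ⇒ ρ_J = cos(π/95) ≈ 0.9994533.
√(1−ρ_J²) simplifies to sin(π/95) = 0.0330634.
So ω* = 2/1.0330634 = 1.9359896 (Young).
Hence ρ(B_{ω*}) = 1.9359896 − 1 = 0.9359896.
ρ_SOR^m ≤ 10^(−3) ⇔ m ≥ 3·ln10/(−ln 0.9359896) = 6.90776/0.0661509 = 104.424; m = ⌈104.424⌉ = 105.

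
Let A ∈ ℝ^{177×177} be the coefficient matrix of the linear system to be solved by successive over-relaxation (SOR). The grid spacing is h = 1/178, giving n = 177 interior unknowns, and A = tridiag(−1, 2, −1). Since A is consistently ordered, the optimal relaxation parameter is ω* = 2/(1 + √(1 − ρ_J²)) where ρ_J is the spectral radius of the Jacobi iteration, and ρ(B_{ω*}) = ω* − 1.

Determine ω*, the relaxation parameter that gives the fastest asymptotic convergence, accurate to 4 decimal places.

ω* = 1.9653

B_J for the 177×177 system has eigenvalues cos(kπ/178); ρ_J = cos(π/178) = 0.9998.
√(1−ρ_J²) = |sin(π/178)| = 0.01765
Young: ω* = 2/(1+√(1−ρ_J²)) = 2/(1+0.01765) = 2/1.01765 = 1.9653.
ρ_SOR = ω* − 1 ≈ 0.9653.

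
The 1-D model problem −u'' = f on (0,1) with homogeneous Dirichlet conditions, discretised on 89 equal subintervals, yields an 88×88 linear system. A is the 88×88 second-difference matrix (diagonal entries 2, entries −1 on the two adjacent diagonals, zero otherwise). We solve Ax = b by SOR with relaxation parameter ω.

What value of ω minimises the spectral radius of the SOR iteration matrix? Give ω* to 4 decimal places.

ω* = 1.9318

With n=88, ρ(Jacobi) = cos(π/89) = 0.9994.
√(1−ρ_J²) = |sin(π/89)| = 0.03529
Then 2/(1+√(1−ρ_J²)) = 2/(1+0.03529); ω* = 2/1.03529 = 1.9318.
[ρ_SOR] ω* − 1 = 0.9318.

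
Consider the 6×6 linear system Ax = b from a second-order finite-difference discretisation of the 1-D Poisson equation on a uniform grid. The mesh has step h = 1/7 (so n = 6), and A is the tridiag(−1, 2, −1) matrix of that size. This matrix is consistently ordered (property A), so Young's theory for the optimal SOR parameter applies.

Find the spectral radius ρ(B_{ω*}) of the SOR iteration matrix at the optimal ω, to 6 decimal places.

[ρ_J] n=6: ρ(B_J) = cos(π/(n+1)) = cos(π/7) = 0.900969.
√(1−ρ_J²) simplifies to sin(π/7) = 0.4338837.
[ω*] 2 ÷ (1 + 0.4338837) = 2 ÷ 1.4338837 = 1.394813.
[ρ_SOR] ω* − 1 = 0.394813.

ρ_SOR = 0.394813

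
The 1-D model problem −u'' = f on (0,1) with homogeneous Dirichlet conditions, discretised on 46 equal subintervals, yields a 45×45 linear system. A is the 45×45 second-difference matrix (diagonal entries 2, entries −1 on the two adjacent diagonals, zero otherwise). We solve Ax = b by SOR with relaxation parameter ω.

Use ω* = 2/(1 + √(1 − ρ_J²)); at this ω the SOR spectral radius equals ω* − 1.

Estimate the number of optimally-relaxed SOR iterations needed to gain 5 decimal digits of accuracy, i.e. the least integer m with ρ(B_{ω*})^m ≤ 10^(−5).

n=45: λ(B_J) = 1 − λ(A)/2 = cos(kπ/46); k=1 gives ρ_J = 0.9976688.
√(1−ρ_J²) = |sin(π/46)| = 0.0682424
[ω*] 2 ÷ (1 + 0.0682424) = 2 ÷ 1.0682424 = 1.8722342.
ρ_SOR = ω* − 1 ≈ 0.8722342.
(0.8722342)^m ≤ 10^{−5}  ⇒  m·ln(0.8722342) ≤ −5·ln10  ⇒  m ≥ 84.222  ⇒  m = 85

m = 85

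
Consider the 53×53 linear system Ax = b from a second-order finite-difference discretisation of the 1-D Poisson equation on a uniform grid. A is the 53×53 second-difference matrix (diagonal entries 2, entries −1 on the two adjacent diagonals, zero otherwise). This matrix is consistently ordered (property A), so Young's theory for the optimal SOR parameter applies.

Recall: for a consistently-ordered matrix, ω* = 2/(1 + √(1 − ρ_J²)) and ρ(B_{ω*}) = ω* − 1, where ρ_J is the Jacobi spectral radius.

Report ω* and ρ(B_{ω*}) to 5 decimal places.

n=53: λ(B_J) = 1 − λ(A)/2 = cos(kπ/54); k=1 gives ρ_J = 0.99831.
√(1−ρ_J²) = |sin(π/54)| = 0.058145
ω* = 2/(1+0.058145) = 1.89010
At ω = 1.89010 every |λ(B_ω)| = ω−1, so ρ_SOR = 0.89010.

ω* = 1.89010, ρ_SOR = 0.89010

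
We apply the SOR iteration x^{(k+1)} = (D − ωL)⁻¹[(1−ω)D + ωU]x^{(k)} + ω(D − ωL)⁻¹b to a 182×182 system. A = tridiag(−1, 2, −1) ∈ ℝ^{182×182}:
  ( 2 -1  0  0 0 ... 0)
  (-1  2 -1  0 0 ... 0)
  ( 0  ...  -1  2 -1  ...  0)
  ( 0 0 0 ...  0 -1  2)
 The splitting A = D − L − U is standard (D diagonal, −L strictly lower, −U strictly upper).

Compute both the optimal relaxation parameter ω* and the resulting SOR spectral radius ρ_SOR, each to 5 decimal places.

ω* = 1.96625, ρ_SOR = 0.96625

spectrum of D⁻¹(L+U) = {cos(kπ/183) : 1≤k≤182}; ρ_J = cos(π/183) = 0.99985.
√(1−ρ_J²) simplifies to sin(π/183) = 0.017166.
ω* = 2 / (1 + 0.017166) = 2 / 1.017166 ≈ 1.96625.
ρ_SOR = ω* − 1 ≈ 0.96625.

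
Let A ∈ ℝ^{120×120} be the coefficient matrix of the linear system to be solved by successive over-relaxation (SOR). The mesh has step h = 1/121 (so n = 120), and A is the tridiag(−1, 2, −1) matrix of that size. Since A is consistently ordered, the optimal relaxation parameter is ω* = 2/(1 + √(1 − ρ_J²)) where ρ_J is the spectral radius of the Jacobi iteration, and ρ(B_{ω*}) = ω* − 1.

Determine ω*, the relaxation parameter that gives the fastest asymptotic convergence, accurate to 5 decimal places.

ω* = 1.94939

B_J for the 120×120 system has eigenvalues cos(kπ/121); ρ_J = cos(π/121) = 0.99966.
root = sin(π/121) = 0.025961  (since 1−cos² = sin²).
So ω* = 2/1.025961 = 1.94939 (Young).
ρ_SOR = ω* − 1 ≈ 0.94939.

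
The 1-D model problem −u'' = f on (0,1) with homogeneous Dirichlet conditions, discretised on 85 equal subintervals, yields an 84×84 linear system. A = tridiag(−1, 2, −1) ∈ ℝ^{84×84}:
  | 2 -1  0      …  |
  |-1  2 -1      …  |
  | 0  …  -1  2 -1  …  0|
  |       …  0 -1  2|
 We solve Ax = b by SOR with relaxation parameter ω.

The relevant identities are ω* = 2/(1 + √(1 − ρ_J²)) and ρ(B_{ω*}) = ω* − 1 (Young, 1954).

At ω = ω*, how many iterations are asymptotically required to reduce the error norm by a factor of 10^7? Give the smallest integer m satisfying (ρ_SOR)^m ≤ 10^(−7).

m = 218

spectrum of D⁻¹(L+U) = {cos(kπ/85) : 1≤k≤84}; ρ_J = cos(π/85) = 0.9993171.
√(1 − cos²(π/85)) = sin(π/85) ≈ 0.0369515.
So ω* = 2/1.0369515 = 1.9287305 (Young).
ρ_SOR = ω* − 1 = 1.9287305 − 1 = 0.9287305.
7·ln10 = 16.1181; −ln(0.9287305) = 0.0739367; m = ⌈16.1181/0.0739367⌉ = ⌈217.999⌉ = 218.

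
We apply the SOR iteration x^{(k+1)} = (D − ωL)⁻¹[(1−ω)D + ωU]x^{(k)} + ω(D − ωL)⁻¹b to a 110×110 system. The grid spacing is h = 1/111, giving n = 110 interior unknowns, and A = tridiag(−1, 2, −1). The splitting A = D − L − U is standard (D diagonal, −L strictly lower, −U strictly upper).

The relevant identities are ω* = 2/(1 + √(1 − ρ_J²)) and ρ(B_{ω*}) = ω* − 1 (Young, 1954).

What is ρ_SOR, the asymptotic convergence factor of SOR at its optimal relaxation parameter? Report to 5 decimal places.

[ρ_J] n=110: ρ(B_J) = cos(π/(n+1)) = cos(π/111) = 0.99960.
√(1−ρ_J²) simplifies to sin(π/111) = 0.028299.
So ω* = 2/1.028299 = 1.94496 (Young).
and ρ(B_{ω*}) = 1.94496 − 1 = 0.94496.

ρ_SOR = 0.94496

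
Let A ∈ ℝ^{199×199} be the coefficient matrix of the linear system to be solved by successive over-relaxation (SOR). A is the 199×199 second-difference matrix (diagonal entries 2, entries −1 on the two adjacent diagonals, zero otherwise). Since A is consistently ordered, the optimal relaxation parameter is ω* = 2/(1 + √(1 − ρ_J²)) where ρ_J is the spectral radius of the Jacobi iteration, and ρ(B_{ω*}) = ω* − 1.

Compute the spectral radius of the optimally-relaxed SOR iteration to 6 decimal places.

ρ_SOR = 0.969071

½·tridiag(1,0,1) at n=199: λ_k = cos(kπ/200); max |λ| at k=1 ⇒ ρ_J = cos(π/200) ≈ 0.999877.
√(1−ρ_J²) = |sin(π/200)| = 0.0157073
ω* = 2/(1+0.0157073) = 1.969071
and ρ(B_{ω*}) = 1.969071 − 1 = 0.969071.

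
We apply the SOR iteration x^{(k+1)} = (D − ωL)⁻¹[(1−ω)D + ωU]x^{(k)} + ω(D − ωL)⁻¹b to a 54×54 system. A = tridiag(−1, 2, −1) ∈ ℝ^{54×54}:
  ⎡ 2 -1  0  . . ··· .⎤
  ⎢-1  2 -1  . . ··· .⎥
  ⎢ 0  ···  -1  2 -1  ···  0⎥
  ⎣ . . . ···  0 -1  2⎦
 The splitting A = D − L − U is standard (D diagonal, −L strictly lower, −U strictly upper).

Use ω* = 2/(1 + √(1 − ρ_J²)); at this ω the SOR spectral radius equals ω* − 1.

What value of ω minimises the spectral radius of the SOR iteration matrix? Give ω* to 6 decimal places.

ω* = 1.891989

ρ_J = max_k |cos(kπ/55)| = cos(π/55) = 0.998369
1 − cos²(π/55) = sin²(π/55) ⇒ √(1−ρ_J²) = sin(π/55) = 0.0570888.
ω* = 2/(1+0.0570888) = 1.891989
ρ_SOR = ω* − 1 ≈ 0.891989.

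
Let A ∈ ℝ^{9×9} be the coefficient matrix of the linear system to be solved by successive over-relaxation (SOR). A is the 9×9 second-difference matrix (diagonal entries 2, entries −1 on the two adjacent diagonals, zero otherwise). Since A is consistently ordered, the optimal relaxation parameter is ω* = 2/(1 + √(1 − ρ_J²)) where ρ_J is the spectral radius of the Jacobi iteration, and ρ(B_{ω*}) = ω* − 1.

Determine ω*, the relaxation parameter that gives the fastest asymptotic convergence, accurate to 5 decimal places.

½·tridiag(1,0,1) at n=9: λ_k = cos(kπ/10); max |λ| at k=1 ⇒ ρ_J = cos(π/10) ≈ 0.95106.
√(1 − cos²(π/10)) = sin(π/10) ≈ 0.309017.
Young: ω* = 2/(1+√(1−ρ_J²)) = 2/(1+0.309017) = 2/1.309017 = 1.52786.
and ρ(B_{ω*}) = 1.52786 − 1 = 0.52786.

ω* = 1.52786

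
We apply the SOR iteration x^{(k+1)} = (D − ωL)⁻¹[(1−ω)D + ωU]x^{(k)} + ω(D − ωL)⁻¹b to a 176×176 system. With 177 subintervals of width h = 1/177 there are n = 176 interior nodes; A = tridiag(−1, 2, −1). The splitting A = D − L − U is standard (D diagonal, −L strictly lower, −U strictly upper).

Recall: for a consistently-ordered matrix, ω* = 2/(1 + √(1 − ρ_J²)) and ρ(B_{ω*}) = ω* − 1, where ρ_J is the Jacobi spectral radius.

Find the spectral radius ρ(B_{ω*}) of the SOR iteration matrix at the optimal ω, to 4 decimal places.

ρ_SOR = 0.9651

n=176: λ(B_J) = 1 − λ(A)/2 = cos(kπ/177); k=1 gives ρ_J = 0.9998.
root = sin(π/177) = 0.01775  (since 1−cos² = sin²).
ω* = 2/(1 + 0.01775) = 2/1.01775 = 1.9651.
ρ_SOR = ω* − 1 = 1.9651 − 1 = 0.9651.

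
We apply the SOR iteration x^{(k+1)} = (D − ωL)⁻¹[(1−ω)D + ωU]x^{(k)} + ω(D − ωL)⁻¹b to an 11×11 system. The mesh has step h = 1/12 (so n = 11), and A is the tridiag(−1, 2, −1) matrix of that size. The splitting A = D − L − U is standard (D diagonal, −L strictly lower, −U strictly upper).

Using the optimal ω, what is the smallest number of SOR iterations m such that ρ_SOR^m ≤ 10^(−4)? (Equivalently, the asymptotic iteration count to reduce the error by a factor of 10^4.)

m = 18

½·tridiag(1,0,1) at n=11: λ_k = cos(kπ/12); max |λ| at k=1 ⇒ ρ_J = cos(π/12) ≈ 0.9659258.
√(1 − cos²(π/12)) = sin(π/12) ≈ 0.2588190.
ω* = 2/(1 + 0.2588190) = 2/1.2588190 = 1.5887908.
ρ_SOR = ω* − 1 = 1.5887908 − 1 = 0.5887908.
(0.5887908)^m ≤ 10^{−4}  ⇒  m·ln(0.5887908) ≤ −4·ln10  ⇒  m ≥ 17.388  ⇒  m = 18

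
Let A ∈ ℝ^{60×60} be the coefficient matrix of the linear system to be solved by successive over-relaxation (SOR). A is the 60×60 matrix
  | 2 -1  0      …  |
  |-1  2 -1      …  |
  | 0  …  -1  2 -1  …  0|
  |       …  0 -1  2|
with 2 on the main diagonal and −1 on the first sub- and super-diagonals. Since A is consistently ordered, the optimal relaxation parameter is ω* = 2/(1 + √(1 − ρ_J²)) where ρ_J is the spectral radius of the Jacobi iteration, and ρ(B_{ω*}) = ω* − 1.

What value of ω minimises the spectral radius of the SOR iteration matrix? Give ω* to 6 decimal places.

ω* = 1.902083

spectrum of D⁻¹(L+U) = {cos(kπ/61) : 1≤k≤60}; ρ_J = cos(π/61) = 0.998674.
√(1−ρ_J²) = |sin(π/61)| = 0.0514788
ω* = 2/(1 + 0.0514788) = 2/1.0514788 = 1.902083.
At ω = 1.902083 every |λ(B_ω)| = ω−1, so ρ_SOR = 0.902083.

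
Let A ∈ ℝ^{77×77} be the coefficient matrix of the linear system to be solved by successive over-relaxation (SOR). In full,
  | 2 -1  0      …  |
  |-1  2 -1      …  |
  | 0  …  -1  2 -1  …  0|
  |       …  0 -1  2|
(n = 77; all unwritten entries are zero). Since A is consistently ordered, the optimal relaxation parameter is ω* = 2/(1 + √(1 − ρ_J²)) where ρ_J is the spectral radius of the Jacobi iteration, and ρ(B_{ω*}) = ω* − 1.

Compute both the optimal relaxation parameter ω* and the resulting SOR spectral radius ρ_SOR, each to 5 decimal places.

ω* = 1.92259, ρ_SOR = 0.92259

With n=77, ρ(Jacobi) = cos(π/78) = 0.99919.
root = sin(π/78) = 0.040266  (since 1−cos² = sin²).
[ω*] 2 ÷ (1 + 0.040266) = 2 ÷ 1.040266 = 1.92259.
ρ_SOR = ω* − 1 ≈ 0.92259.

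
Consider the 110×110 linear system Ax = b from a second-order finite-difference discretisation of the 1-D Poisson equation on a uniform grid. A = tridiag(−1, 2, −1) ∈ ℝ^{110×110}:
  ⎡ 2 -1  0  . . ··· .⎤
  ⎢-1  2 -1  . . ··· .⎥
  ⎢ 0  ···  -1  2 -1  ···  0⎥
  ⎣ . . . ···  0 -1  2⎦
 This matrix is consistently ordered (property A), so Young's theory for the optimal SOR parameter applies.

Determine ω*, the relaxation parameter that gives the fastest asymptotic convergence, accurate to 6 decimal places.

ω* = 1.944960

½·tridiag(1,0,1) at n=110: λ_k = cos(kπ/111); max |λ| at k=1 ⇒ ρ_J = cos(π/111) ≈ 0.999600.
√(1−ρ_J²) = |sin(π/111)| = 0.0282989
So ω* = 2/1.0282989 = 1.944960 (Young).
Hence ρ(B_{ω*}) = 1.944960 − 1 = 0.944960.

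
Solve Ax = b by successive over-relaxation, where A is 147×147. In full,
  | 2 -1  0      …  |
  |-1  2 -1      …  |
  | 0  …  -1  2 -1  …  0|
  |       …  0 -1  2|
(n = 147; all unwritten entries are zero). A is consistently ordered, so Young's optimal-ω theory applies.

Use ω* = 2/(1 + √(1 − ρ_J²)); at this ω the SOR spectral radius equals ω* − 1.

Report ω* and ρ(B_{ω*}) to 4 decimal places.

ω* = 1.9584, ρ_SOR = 0.9584

spectrum of D⁻¹(L+U) = {cos(kπ/148) : 1≤k≤147}; ρ_J = cos(π/148) = 0.9998.
1 − cos²(π/148) = sin²(π/148) ⇒ √(1−ρ_J²) = sin(π/148) = 0.02123.
Then 2/(1+√(1−ρ_J²)) = 2/(1+0.02123); ω* = 2/1.02123 = 1.9584.
and ρ(B_{ω*}) = 1.9584 − 1 = 0.9584.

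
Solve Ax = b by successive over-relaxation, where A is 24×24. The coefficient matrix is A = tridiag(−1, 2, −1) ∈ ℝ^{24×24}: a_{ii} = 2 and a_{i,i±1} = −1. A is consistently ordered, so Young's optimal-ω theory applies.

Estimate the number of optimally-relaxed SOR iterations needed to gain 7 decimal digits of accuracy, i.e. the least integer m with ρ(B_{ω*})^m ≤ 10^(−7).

With n=24, ρ(Jacobi) = cos(π/25) = 0.9921147.
√(1 − cos²(π/25)) = sin(π/25) ≈ 0.1253332.
So ω* = 2/1.1253332 = 1.7772514 (Young).
ρ(B_{ω*}) = ω*−1 = 0.7772514
m ≥ 7·ln10 / (−ln 0.7772514) = 63.963; smallest integer m = 64.

m = 64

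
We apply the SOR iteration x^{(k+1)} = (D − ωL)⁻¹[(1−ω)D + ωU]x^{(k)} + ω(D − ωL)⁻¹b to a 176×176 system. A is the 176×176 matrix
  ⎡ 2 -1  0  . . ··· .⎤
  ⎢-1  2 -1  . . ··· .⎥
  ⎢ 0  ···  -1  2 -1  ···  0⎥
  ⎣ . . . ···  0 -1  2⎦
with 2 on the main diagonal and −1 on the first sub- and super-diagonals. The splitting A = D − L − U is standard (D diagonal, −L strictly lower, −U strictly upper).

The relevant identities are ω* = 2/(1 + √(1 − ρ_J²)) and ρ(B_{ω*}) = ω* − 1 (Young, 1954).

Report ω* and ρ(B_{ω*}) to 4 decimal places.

[ρ_J] n=176: ρ(B_J) = cos(π/(n+1)) = cos(π/177) = 0.9998.
1 − cos²(π/177) = sin²(π/177) ⇒ √(1−ρ_J²) = sin(π/177) = 0.01775.
ω* = 2/(1+0.01775) = 1.9651
[ρ_SOR] ω* − 1 = 0.9651.

ω* = 1.9651, ρ_SOR = 0.9651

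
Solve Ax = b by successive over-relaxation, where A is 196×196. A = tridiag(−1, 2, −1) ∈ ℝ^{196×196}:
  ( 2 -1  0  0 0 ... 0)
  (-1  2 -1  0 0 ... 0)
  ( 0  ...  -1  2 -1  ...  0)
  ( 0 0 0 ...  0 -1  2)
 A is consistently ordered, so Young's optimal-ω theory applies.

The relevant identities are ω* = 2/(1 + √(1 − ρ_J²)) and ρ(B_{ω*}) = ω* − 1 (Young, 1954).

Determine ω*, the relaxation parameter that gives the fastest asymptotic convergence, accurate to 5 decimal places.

ρ_J = max_k |cos(kπ/197)| = cos(π/197) = 0.99987
1 − cos²(π/197) = sin²(π/197) ⇒ √(1−ρ_J²) = sin(π/197) = 0.015946.
ω* = 2/(1+0.015946) = 1.96861
ρ_SOR = ω* − 1 = 1.96861 − 1 = 0.96861.

ω* = 1.96861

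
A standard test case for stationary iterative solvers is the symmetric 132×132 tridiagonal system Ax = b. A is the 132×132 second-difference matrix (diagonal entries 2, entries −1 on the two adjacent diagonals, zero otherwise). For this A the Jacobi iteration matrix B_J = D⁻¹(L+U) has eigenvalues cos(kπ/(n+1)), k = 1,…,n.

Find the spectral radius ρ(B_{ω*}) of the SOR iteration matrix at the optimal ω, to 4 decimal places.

[ρ_J] n=132: ρ(B_J) = cos(π/(n+1)) = cos(π/133) = 0.9997.
root = sin(π/133) = 0.02362  (since 1−cos² = sin²).
[ω*] 2 ÷ (1 + 0.02362) = 2 ÷ 1.02362 = 1.9539.
At ω = 1.9539 every |λ(B_ω)| = ω−1, so ρ_SOR = 0.9539.

ρ_SOR = 0.9539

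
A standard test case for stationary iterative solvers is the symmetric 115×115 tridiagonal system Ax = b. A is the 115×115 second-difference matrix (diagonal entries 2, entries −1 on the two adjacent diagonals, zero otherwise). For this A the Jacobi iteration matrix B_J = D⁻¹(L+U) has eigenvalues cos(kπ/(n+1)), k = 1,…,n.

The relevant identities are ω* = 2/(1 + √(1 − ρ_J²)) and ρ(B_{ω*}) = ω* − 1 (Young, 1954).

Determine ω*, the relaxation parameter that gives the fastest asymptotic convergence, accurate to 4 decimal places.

B_J for the 115×115 system has eigenvalues cos(kπ/116); ρ_J = cos(π/116) = 0.9996.
√(1−ρ_J²) = |sin(π/116)| = 0.02708
Then 2/(1+√(1−ρ_J²)) = 2/(1+0.02708); ω* = 2/1.02708 = 1.9473.
ρ(B_{ω*}) = ω*−1 = 0.9473

ω* = 1.9473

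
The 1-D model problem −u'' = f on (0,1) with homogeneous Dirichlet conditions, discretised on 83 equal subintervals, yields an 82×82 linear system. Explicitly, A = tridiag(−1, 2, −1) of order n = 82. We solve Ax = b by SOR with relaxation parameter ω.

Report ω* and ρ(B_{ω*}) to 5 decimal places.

ω* = 1.92708, ρ_SOR = 0.92708

spectrum of D⁻¹(L+U) = {cos(kπ/83) : 1≤k≤82}; ρ_J = cos(π/83) = 0.99928.
√(1 − cos²(π/83)) = sin(π/83) ≈ 0.037841.
ω* = 2/(1 + 0.037841) = 2/1.037841 = 1.92708.
ρ(B_{ω*}) = ω*−1 = 0.92708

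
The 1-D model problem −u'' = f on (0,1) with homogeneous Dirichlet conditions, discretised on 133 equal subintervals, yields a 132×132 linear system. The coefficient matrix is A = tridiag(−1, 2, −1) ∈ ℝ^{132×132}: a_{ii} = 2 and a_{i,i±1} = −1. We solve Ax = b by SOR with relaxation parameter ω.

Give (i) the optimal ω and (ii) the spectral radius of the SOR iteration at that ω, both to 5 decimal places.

ω* = 1.95385, ρ_SOR = 0.95385

½·tridiag(1,0,1) at n=132: λ_k = cos(kπ/133); max |λ| at k=1 ⇒ ρ_J = cos(π/133) ≈ 0.99972.
√(1−ρ_J²) = |sin(π/133)| = 0.023619
[ω*] 2 ÷ (1 + 0.023619) = 2 ÷ 1.023619 = 1.95385.
ρ_SOR = ω* − 1 = 1.95385 − 1 = 0.95385.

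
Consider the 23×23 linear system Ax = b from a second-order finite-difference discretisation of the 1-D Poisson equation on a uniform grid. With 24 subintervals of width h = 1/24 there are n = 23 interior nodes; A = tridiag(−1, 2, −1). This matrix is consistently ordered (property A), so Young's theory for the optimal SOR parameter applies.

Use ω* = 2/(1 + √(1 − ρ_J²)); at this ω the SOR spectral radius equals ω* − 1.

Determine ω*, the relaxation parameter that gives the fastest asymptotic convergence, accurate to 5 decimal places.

spectrum of D⁻¹(L+U) = {cos(kπ/24) : 1≤k≤23}; ρ_J = cos(π/24) = 0.99144.
√(1 − cos²(π/24)) = sin(π/24) ≈ 0.130526.
Young: ω* = 2/(1+√(1−ρ_J²)) = 2/(1+0.130526) = 2/1.130526 = 1.76909.
Hence ρ(B_{ω*}) = 1.76909 − 1 = 0.76909.

ω* = 1.76909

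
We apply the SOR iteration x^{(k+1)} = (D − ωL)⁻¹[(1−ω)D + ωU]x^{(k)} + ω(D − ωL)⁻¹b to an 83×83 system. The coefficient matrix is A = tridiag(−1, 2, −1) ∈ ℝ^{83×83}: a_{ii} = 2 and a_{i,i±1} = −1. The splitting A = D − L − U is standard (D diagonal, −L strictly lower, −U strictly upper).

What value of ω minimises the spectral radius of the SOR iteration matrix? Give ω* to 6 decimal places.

ω* = 1.927913

ρ_J = max_k |cos(kπ/84)| = cos(π/84) = 0.999301
√(1−ρ_J²) = |sin(π/84)| = 0.0373912
ω* = 2/(1 + 0.0373912) = 2/1.0373912 = 1.927913.
At ω = 1.927913 every |λ(B_ω)| = ω−1, so ρ_SOR = 0.927913.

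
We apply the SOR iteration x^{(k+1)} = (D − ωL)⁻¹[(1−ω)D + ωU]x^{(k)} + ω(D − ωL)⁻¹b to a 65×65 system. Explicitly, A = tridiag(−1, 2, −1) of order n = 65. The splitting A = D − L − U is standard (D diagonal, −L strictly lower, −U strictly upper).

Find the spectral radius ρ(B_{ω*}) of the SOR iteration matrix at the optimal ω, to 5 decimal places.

ρ_SOR = 0.90916

With n=65, ρ(Jacobi) = cos(π/66) = 0.99887.
1 − cos²(π/66) = sin²(π/66) ⇒ √(1−ρ_J²) = sin(π/66) = 0.047582.
[ω*] 2 ÷ (1 + 0.047582) = 2 ÷ 1.047582 = 1.90916.
Hence ρ(B_{ω*}) = 1.90916 − 1 = 0.90916.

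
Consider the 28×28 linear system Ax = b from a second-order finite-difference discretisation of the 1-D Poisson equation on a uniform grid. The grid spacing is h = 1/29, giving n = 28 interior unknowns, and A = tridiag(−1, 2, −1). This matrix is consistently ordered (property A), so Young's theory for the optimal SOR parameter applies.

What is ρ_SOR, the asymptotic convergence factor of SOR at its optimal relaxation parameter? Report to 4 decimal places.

ρ_SOR = 0.8049

½·tridiag(1,0,1) at n=28: λ_k = cos(kπ/29); max |λ| at k=1 ⇒ ρ_J = cos(π/29) ≈ 0.9941.
√(1−ρ_J²) = |sin(π/29)| = 0.10812
[ω*] 2 ÷ (1 + 0.10812) = 2 ÷ 1.10812 = 1.8049.
and ρ(B_{ω*}) = 1.8049 − 1 = 0.8049.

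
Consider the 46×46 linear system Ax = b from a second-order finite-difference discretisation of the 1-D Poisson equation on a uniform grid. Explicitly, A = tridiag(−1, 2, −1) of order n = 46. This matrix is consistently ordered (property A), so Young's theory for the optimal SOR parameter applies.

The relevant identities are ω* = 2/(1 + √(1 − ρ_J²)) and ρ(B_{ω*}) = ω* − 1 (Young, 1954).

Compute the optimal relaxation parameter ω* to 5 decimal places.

½·tridiag(1,0,1) at n=46: λ_k = cos(kπ/47); max |λ| at k=1 ⇒ ρ_J = cos(π/47) ≈ 0.99777.
√(1−ρ_J²) = |sin(π/47)| = 0.066793
So ω* = 2/1.066793 = 1.87478 (Young).
ρ(B_{ω*}) = ω*−1 = 0.87478

ω* = 1.87478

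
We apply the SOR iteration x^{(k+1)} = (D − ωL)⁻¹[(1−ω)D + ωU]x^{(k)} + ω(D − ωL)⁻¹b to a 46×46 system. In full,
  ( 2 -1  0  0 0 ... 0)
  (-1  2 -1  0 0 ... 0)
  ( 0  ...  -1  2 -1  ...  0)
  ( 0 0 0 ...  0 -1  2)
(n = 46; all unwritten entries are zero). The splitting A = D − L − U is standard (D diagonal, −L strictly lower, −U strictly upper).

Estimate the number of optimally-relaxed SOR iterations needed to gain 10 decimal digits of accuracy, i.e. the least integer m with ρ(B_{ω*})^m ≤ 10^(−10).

ρ_J = max_k |cos(kπ/47)| = cos(π/47) = 0.9977669
root = sin(π/47) = 0.0667926  (since 1−cos² = sin²).
[ω*] 2 ÷ (1 + 0.0667926) = 2 ÷ 1.0667926 = 1.8747787.
[ρ_SOR] ω* − 1 = 0.8747787.
Need (0.8747787)^m ≤ 10^(−10): m ≥ 10·ln10/|ln 0.8747787| = 23.0259/0.133784 = 172.113 ⇒ m = 173.

m = 173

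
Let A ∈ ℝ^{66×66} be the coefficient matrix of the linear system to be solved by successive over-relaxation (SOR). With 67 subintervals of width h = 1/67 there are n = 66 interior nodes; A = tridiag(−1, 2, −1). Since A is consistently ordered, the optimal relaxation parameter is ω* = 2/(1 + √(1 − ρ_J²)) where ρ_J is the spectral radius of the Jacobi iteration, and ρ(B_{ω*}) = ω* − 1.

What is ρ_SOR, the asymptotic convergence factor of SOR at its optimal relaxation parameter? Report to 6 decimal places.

ρ_SOR = 0.910453

½·tridiag(1,0,1) at n=66: λ_k = cos(kπ/67); max |λ| at k=1 ⇒ ρ_J = cos(π/67) ≈ 0.998901.
√(1−ρ_J²) simplifies to sin(π/67) = 0.0468723.
Young: ω* = 2/(1+√(1−ρ_J²)) = 2/(1+0.0468723) = 2/1.0468723 = 1.910453.
ρ_SOR = ω* − 1 = 1.910453 − 1 = 0.910453.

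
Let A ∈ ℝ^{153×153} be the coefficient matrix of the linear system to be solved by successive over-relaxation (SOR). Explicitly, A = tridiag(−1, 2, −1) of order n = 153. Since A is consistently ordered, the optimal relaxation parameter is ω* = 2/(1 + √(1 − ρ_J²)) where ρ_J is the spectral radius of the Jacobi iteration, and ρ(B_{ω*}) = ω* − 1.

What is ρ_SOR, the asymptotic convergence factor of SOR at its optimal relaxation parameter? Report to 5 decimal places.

ρ_SOR = 0.96002

ρ_J = max_k |cos(kπ/154)| = cos(π/154) = 0.99979
root = sin(π/154) = 0.020399  (since 1−cos² = sin²).
ω* = 2/(1+0.020399) = 1.96002
ρ_SOR = ω* − 1 = 1.96002 − 1 = 0.96002.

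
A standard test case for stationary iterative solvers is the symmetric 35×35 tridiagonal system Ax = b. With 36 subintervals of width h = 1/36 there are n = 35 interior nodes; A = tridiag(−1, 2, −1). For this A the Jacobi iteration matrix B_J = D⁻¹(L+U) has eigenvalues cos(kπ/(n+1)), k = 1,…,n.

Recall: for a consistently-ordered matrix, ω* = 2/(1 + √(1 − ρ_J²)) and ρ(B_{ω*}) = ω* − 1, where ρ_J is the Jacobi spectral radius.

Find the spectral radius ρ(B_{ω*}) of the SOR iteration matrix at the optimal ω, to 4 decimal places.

ρ_SOR = 0.8397

½·tridiag(1,0,1) at n=35: λ_k = cos(kπ/36); max |λ| at k=1 ⇒ ρ_J = cos(π/36) ≈ 0.9962.
1 − cos²(π/36) = sin²(π/36) ⇒ √(1−ρ_J²) = sin(π/36) = 0.08716.
[ω*] 2 ÷ (1 + 0.08716) = 2 ÷ 1.08716 = 1.8397.
ρ(B_{ω*}) = ω*−1 = 0.8397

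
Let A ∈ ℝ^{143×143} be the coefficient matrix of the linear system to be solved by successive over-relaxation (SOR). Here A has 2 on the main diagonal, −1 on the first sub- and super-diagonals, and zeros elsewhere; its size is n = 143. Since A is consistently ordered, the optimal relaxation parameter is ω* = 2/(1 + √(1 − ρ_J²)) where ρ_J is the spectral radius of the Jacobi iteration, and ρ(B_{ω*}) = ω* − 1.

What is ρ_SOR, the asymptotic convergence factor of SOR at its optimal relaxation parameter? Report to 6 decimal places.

½·tridiag(1,0,1) at n=143: λ_k = cos(kπ/144); max |λ| at k=1 ⇒ ρ_J = cos(π/144) ≈ 0.999762.
√(1−ρ_J²) = |sin(π/144)| = 0.0218149
ω* = 2/(1+0.0218149) = 1.957302
ρ(B_{ω*}) = ω*−1 = 0.957302

ρ_SOR = 0.957302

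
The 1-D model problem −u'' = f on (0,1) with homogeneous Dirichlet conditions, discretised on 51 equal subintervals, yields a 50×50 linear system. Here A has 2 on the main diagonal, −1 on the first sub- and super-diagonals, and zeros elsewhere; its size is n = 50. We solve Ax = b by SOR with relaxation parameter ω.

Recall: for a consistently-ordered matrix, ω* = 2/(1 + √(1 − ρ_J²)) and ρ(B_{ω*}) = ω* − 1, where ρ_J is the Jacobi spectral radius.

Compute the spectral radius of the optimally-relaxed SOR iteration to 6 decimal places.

ρ_SOR = 0.884018

½·tridiag(1,0,1) at n=50: λ_k = cos(kπ/51); max |λ| at k=1 ⇒ ρ_J = cos(π/51) ≈ 0.998103.
√(1−ρ_J²) simplifies to sin(π/51) = 0.0615609.
[ω*] 2 ÷ (1 + 0.0615609) = 2 ÷ 1.0615609 = 1.884018.
and ρ(B_{ω*}) = 1.884018 − 1 = 0.884018.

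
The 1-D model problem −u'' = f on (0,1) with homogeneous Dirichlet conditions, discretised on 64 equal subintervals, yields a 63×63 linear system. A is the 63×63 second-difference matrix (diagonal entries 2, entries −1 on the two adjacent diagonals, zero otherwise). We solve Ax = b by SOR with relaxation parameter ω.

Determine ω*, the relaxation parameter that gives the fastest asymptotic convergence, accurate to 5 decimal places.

ω* = 1.90645

[ρ_J] n=63: ρ(B_J) = cos(π/(n+1)) = cos(π/64) = 0.99880.
root = sin(π/64) = 0.049068  (since 1−cos² = sin²).
ω* = 2 / (1 + 0.049068) = 2 / 1.049068 ≈ 1.90645.
and ρ(B_{ω*}) = 1.90645 − 1 = 0.90645.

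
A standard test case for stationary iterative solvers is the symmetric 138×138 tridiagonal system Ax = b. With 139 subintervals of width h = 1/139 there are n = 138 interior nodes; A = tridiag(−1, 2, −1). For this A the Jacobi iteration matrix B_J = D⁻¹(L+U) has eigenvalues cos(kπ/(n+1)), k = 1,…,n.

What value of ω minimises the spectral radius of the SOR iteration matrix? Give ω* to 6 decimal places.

n=138: λ(B_J) = 1 − λ(A)/2 = cos(kπ/139); k=1 gives ρ_J = 0.999745.
√(1−ρ_J²) = |sin(π/139)| = 0.0225995
Then 2/(1+√(1−ρ_J²)) = 2/(1+0.0225995); ω* = 2/1.0225995 = 1.955800.
Hence ρ(B_{ω*}) = 1.955800 − 1 = 0.955800.

ω* = 1.955800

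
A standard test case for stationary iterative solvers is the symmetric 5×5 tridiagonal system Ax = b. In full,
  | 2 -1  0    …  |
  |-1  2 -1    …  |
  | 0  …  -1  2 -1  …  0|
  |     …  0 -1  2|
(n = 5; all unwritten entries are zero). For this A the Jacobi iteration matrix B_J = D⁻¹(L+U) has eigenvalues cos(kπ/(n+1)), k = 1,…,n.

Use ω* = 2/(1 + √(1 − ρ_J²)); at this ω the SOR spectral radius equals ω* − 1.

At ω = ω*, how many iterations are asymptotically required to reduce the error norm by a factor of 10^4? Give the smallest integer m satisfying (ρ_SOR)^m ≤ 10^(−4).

½·tridiag(1,0,1) at n=5: λ_k = cos(kπ/6); max |λ| at k=1 ⇒ ρ_J = cos(π/6) ≈ 0.8660254.
1 − cos²(π/6) = sin²(π/6) ⇒ √(1−ρ_J²) = sin(π/6) = 0.5000000.
ω* = 2 / (1 + 0.5000000) = 2 / 1.5000000 ≈ 1.3333333.
Hence ρ(B_{ω*}) = 1.3333333 − 1 = 0.3333333.
m ≥ 4·ln10 / (−ln 0.3333333) = 8.384; smallest integer m = 9.

m = 9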